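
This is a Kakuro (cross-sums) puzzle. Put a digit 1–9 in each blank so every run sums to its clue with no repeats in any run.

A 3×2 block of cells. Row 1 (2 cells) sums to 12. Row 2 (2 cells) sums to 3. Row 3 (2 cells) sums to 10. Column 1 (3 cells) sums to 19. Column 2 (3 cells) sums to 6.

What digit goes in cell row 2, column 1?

3 in 2 cells must be {1,2}; 6 in 3 cells must be {1,2,3}.
The 12 across and the 6 down share only 3, so (1,2) = 3.
The 3 across and the 19 down share only 2, so (2,1) = 2.
(2,2) = 3 − 2 = 1 completes the 3 across.
(3,2) = 6 − 4 = 2 completes the 6 down.
(1,1) = 12 − 3 = 9 completes the 12 across.
(3,1) = 10 − 2 = 8 completes the 10 across.

2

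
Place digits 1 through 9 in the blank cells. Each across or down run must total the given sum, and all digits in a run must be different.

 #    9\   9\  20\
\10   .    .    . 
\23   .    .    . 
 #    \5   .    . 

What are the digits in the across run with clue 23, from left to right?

23 in 3 cells must be {6,8,9}.
Only 6 fits R2C2 under both its across sum 23 and down sum 9.
Given what's placed, R2C1 must be 8 to fit the 23 across and 9 down.
R2C3 = 23 − 14 = 9 completes the 23 across.

8, 6, 9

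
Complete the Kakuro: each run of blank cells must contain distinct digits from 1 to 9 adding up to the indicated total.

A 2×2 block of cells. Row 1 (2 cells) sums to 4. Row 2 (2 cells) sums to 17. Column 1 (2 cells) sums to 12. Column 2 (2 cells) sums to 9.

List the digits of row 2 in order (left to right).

9, 8

4 in 2 cells must be {1,3}; 17 in 2 cells must be {8,9}.
The 4 across and the 12 down share only 3, so (1,1) = 3.
(1,2) = 4 − 3 = 1 completes the 4 across.
(2,1) = 12 − 3 = 9 completes the 12 down.
(2,2) = 17 − 9 = 8 completes the 17 across.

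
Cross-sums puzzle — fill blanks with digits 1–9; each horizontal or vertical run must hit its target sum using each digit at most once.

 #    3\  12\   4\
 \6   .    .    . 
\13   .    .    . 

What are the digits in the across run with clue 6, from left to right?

6 in 3 cells must be {1,2,3}; 3 in 2 cells must be {1,2}; 4 in 2 cells must be {1,3}.
The 6 across and the 12 down share only 3, so R1C2 = 3.
Given what's placed, R1C3 must be 1 to fit the 6 across and 4 down.
R2C2 = 12 − 3 = 9 completes the 12 down.
R2C3 = 4 − 1 = 3 completes the 4 down.
R1C1 = 6 − 4 = 2 completes the 6 across.
R2C1 = 13 − 12 = 1 completes the 13 across.

2 3 1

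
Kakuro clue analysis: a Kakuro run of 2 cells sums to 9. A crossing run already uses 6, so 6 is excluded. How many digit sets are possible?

3

2 distinct digits from 1–9 sum between 3 and 17.
Dropping sets that contain 6.
Enumerating: {1,8}, {2,7}, {4,5}.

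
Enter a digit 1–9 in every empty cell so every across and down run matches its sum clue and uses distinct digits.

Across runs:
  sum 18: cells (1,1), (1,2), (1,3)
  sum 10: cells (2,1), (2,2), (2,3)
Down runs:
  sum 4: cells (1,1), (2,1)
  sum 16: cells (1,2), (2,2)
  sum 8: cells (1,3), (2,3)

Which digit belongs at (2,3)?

2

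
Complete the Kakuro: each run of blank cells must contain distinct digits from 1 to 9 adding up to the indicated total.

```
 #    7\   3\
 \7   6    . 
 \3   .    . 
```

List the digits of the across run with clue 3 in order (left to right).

1 2

3 in 2 cells must be {1,2}.
R1C2 = 7 − 6 = 1 completes the 7 across.
R2C1 = 7 − 6 = 1 completes the 7 down.
R2C2 = 3 − 1 = 2 completes the 3 across.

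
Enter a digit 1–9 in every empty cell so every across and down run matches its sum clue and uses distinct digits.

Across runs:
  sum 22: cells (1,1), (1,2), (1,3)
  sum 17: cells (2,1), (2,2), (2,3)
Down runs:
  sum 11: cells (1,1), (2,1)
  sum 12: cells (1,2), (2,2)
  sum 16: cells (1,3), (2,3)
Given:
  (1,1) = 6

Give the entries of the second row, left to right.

5 3 9

16 in 2 cells must be {7,9}.
(2,1) = 11 − 6 = 5 completes the 11 down.
(2,3) = 9: the only remaining digit allowed by both the 17 across and the 16 down.
(1,3) = 16 − 9 = 7 completes the 16 down.
(2,2) = 17 − 14 = 3 completes the 17 across.
(1,2) = 22 − 13 = 9 completes the 22 across.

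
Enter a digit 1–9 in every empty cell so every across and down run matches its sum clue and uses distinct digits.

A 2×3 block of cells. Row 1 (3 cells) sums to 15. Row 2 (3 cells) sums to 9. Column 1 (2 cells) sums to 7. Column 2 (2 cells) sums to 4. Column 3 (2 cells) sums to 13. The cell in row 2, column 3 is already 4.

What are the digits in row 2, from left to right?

4 in 2 cells must be {1,3}.
(1,3) = 13 − 4 = 9 completes the 13 down.
Given what's placed, (2,2) must be 3 to fit the 9 across and 4 down.
(1,2) = 4 − 3 = 1 completes the 4 down.
(2,1) = 9 − 7 = 2 completes the 9 across.
(1,1) = 15 − 10 = 5 completes the 15 across.

2 3 4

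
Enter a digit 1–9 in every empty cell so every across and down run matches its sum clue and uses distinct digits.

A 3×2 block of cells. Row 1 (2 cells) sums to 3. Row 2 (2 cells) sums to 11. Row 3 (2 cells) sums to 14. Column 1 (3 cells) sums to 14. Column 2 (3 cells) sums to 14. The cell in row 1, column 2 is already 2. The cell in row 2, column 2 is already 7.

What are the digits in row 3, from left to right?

9, 5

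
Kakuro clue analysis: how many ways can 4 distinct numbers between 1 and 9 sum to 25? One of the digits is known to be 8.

4 distinct digits from 1–9 sum between 10 and 30.
Keeping only sets containing 8.
Enumerating: {1,7,8,9}, {2,6,8,9}, {3,5,8,9}, {4,6,7,8}.

4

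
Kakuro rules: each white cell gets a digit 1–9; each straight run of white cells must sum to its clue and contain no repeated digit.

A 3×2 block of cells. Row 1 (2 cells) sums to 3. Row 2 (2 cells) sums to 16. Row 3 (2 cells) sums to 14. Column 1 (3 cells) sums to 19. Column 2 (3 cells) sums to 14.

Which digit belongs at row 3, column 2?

3 in 2 cells must be {1,2}; 16 in 2 cells must be {7,9}.
The 3 across and the 19 down share only 2, so (1,1) = 2.
(1,2) = 3 − 2 = 1 completes the 3 across.
Given what's placed, (2,1) must be 9 to fit the 16 across and 19 down.
(2,2) = 16 − 9 = 7 completes the 16 across.
(3,1) = 19 − 11 = 8 completes the 19 down.
(3,2) = 14 − 8 = 6 completes the 14 across.

6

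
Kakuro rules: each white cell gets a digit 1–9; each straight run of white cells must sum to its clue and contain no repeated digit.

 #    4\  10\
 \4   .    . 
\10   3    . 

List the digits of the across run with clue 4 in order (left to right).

1, 3

4 in 2 cells must be {1,3}.
R1C1 = 4 − 3 = 1 completes the 4 down.
R1C2 = 4 − 1 = 3 completes the 4 across.
R2C2 = 10 − 3 = 7 completes the 10 across.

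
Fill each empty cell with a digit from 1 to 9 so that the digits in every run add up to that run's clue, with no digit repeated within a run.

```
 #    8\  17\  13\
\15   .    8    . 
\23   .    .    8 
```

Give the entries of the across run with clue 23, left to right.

6 9 8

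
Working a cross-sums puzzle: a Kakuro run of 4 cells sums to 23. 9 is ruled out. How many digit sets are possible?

4 distinct digits from 1–9 sum between 10 and 30.
Dropping sets that contain 9.
Enumerating: {2,6,7,8}, {3,5,7,8}, {4,5,6,8}.

3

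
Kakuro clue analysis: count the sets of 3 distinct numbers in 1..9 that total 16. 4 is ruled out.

6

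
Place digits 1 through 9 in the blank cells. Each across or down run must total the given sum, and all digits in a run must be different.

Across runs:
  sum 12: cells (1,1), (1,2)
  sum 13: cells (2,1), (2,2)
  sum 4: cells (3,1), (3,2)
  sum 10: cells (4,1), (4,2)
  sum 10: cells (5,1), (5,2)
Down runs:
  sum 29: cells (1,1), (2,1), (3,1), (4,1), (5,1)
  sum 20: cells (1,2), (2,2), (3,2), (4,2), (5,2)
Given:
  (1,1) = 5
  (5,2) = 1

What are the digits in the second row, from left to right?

4 in 2 cells must be {1,3}.
(1,2) = 12 − 5 = 7 completes the 12 across.
Given what's placed, (3,2) must be 3 to fit the 4 across and 20 down.
Given what's placed, (4,2) must be 4 to fit the 10 across and 20 down.
(5,1) = 10 − 1 = 9 completes the 10 across.
(2,2) = 20 − 15 = 5 completes the 20 down.
(3,1) = 4 − 3 = 1 completes the 4 across.
(4,1) = 10 − 4 = 6 completes the 10 across.
(2,1) = 13 − 5 = 8 completes the 13 across.

8 5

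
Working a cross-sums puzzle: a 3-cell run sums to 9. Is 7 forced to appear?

Counterexample: {1,2,6} sums to 9 without using 7.

No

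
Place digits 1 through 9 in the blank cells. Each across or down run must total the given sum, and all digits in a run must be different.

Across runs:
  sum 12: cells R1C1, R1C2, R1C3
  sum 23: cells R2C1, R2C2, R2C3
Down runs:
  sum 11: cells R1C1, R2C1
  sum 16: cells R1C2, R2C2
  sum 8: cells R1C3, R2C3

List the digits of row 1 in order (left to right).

23 in 3 cells must be {6,8,9}; 16 in 2 cells must be {7,9}.
The 23 across and the 16 down share only 9, so R2C2 = 9.
Given what's placed, R2C3 must be 6 to fit the 23 across and 8 down.
R1C2 = 16 − 9 = 7 completes the 16 down.
R1C3 = 8 − 6 = 2 completes the 8 down.
R2C1 = 23 − 15 = 8 completes the 23 across.
R1C1 = 12 − 9 = 3 completes the 12 across.

3 7 2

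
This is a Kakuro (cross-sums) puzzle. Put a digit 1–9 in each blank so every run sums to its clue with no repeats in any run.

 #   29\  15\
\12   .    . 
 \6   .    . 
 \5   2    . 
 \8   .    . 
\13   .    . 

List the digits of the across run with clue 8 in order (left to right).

6, 2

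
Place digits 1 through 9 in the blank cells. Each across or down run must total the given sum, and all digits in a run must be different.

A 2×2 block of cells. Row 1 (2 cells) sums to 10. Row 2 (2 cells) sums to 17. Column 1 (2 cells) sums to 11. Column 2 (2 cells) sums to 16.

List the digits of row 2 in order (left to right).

17 in 2 cells must be {8,9}; 16 in 2 cells must be {7,9}.
The 17 across and the 16 down share only 9, so (2,2) = 9.
(1,2) = 16 − 9 = 7 completes the 16 down.
(2,1) = 17 − 9 = 8 completes the 17 across.
(1,1) = 10 − 7 = 3 completes the 10 across.

8 9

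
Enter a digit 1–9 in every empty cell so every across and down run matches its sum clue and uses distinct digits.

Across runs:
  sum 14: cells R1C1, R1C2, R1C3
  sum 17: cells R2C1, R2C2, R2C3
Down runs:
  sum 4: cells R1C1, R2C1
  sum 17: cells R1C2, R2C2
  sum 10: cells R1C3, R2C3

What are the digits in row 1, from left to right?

1 9 4

4 in 2 cells must be {1,3}; 17 in 2 cells must be {8,9}.
Nothing is forced directly, so branch on R1C2, whose candidates are 8 or 9. If R1C2 = 8: that forces R1C1 = 1, after which R1C3 would have to be in {5} for the 14 across but in {1,2,3,4,6,7,8,9} for the 10 down — contradiction. So R1C2 = 9.
R2C2 = 17 − 9 = 8 completes the 17 down.
Given what's placed, R2C1 must be 3 to fit the 17 across and 4 down.
R2C3 = 17 − 11 = 6 completes the 17 across.
R1C1 = 4 − 3 = 1 completes the 4 down.
R1C3 = 14 − 10 = 4 completes the 14 across.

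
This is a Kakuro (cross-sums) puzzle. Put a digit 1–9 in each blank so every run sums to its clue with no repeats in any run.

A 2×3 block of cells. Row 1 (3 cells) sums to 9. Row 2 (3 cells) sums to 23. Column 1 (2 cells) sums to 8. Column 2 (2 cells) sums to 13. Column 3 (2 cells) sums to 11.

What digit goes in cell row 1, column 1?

2

23 in 3 cells must be {6,8,9}.
The 23 across and the 8 down share only 6, so (2,1) = 6.
(1,1) = 8 − 6 = 2 completes the 8 down.
Nothing is forced directly, so branch on (1,2), whose candidates are 4 or 6. If (1,2) = 6: then (1,3) would have to be in {1} for the 9 across but in {2,3,4,5,6,7,8,9} for the 11 down — contradiction. So (1,2) = 4.
(1,3) = 9 − 6 = 3 completes the 9 across.
(2,2) = 13 − 4 = 9 completes the 13 down.
(2,3) = 23 − 15 = 8 completes the 23 across.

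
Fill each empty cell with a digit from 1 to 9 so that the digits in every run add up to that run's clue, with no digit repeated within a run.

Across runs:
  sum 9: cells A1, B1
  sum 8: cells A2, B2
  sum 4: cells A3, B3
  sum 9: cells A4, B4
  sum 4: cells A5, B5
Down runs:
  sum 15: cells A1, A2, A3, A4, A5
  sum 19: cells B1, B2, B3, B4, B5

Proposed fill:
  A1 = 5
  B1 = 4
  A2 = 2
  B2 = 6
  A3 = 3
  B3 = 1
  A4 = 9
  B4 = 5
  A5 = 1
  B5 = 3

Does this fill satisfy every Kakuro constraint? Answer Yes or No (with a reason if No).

No — the across run A4–B4 sums to 14, not 9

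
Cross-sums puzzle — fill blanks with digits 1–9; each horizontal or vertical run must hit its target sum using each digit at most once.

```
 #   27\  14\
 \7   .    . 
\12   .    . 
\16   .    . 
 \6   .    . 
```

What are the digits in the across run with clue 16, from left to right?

9 7

16 in 2 cells must be {7,9}.
Only 7 fits R3C2 under both its across sum 16 and down sum 14.
Given what's placed, R2C2 must be 4 to fit the 12 across and 14 down.
R3C1 = 16 − 7 = 9 completes the 16 across.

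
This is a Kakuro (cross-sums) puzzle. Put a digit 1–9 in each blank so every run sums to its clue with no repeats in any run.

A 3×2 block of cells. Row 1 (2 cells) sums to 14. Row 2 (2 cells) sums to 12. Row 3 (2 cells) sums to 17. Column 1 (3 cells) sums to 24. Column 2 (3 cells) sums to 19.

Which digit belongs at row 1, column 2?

6

17 in 2 cells must be {8,9}; 24 in 3 cells must be {7,8,9}.
Nothing is forced directly, so branch on (3,2), whose candidates are 8 or 9. If (3,2) = 9: that forces (3,1) = 8, (1,1) = 9, after which (1,2) would have to be in {5} for the 14 across but in {2,3,4,6,7,8} for the 19 down — contradiction. So (3,2) = 8.
(3,1) = 17 − 8 = 9 completes the 17 across.
Given what's placed, (1,1) must be 8 to fit the 14 across and 24 down.
(1,2) = 14 − 8 = 6 completes the 14 across.
(2,1) = 24 − 17 = 7 completes the 24 down.
(2,2) = 12 − 7 = 5 completes the 12 across.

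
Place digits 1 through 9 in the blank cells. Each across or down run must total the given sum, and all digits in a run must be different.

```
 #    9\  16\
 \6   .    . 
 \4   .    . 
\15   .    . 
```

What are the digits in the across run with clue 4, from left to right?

1, 3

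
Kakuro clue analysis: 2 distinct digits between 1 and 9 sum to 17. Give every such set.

2 distinct digits from 1–9 sum between 3 and 17.
Only one set works: {8,9}.

{8,9}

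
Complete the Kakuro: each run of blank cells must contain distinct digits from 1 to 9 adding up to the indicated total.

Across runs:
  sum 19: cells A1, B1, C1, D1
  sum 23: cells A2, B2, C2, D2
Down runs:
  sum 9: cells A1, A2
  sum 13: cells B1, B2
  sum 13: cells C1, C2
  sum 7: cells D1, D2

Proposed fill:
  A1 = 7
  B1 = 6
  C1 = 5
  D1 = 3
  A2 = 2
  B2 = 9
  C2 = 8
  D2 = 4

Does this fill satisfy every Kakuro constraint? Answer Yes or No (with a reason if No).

No — the across run A1–D1 sums to 21, not 19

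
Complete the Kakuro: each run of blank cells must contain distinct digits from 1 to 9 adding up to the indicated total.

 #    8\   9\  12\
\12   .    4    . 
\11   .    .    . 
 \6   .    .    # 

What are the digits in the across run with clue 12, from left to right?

Given what's placed, R3C2 must be 2 to fit the 6 across and 9 down.
R2C2 = 9 − 6 = 3 completes the 9 down.
R2C3 = 7: the only remaining digit allowed by both the 11 across and the 12 down.
R3C1 = 6 − 2 = 4 completes the 6 across.
R1C3 = 12 − 7 = 5 completes the 12 down.
R2C1 = 11 − 10 = 1 completes the 11 across.
R1C1 = 12 − 9 = 3 completes the 12 across.

3 4 5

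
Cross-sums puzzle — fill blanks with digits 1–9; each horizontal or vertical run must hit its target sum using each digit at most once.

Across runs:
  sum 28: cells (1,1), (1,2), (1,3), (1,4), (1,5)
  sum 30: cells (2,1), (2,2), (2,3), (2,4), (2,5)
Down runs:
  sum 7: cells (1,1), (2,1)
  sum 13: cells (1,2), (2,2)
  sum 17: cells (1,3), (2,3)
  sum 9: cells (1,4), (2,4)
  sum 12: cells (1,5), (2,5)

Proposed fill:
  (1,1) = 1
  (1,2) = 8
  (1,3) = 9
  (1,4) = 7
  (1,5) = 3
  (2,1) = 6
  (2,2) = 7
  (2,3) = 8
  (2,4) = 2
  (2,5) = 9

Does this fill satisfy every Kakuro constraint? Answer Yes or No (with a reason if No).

No — the across run (2,1)–(2,5) sums to 32, not 30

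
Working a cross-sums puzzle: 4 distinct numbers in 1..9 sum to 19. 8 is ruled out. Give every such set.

{1,2,7,9}; {1,3,6,9}; {1,4,5,9}; {1,5,6,7}; {2,3,5,9}; {2,4,6,7}; {3,4,5,7}

4 distinct digits from 1–9 sum between 10 and 30.
Dropping sets that contain 8.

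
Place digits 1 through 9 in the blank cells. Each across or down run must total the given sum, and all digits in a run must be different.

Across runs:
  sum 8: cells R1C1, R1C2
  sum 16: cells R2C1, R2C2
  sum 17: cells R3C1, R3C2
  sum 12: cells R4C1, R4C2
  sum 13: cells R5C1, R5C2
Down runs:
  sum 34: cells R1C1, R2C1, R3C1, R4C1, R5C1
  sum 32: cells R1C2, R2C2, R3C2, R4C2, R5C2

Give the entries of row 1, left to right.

6, 2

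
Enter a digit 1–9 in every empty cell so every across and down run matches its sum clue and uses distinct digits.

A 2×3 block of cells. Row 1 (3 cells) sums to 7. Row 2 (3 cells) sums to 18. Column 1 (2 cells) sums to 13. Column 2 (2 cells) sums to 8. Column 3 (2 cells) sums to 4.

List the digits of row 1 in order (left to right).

4 2 1

7 in 3 cells must be {1,2,4}; 4 in 2 cells must be {1,3}.
The 7 across and the 13 down share only 4, so (1,1) = 4.
Given what's placed, (1,3) must be 1 to fit the 7 across and 4 down.
(2,1) = 13 − 4 = 9 completes the 13 down.
(2,3) = 4 − 1 = 3 completes the 4 down.
(1,2) = 7 − 5 = 2 completes the 7 across.
(2,2) = 18 − 12 = 6 completes the 18 across.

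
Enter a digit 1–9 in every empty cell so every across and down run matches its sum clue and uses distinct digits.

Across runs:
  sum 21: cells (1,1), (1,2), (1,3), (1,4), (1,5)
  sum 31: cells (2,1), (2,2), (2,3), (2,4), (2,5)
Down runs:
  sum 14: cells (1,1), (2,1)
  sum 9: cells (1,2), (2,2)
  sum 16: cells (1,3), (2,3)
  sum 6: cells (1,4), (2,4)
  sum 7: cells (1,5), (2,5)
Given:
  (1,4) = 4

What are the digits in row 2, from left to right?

9 8 7 2 5

16 in 2 cells must be {7,9}.
(2,4) = 6 − 4 = 2 completes the 6 down.
Given what's placed, (2,5) must be 5 to fit the 31 across and 7 down.
(1,5) = 7 − 5 = 2 completes the 7 down.
No cell is forced outright now. (2,2) can only be 7 or 8 (the digits allowed by both its 31 across and its 9 down). If (2,2) = 7: then (1,2) would have to be in {1,3,5,6,7,8,9} for the 21 across but in {2} for the 9 down — contradiction. So (2,2) = 8.
(1,2) = 9 − 8 = 1 completes the 9 down.
(1,3) = 9: the only remaining digit allowed by both the 21 across and the 16 down.
Given what's placed, (2,1) must be 9 to fit the 31 across and 14 down.
(2,3) = 31 − 24 = 7 completes the 31 across.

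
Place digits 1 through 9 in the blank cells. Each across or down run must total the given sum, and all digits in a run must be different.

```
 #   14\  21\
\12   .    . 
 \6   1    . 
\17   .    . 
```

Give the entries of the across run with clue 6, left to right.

17 in 2 cells must be {8,9}.
R2C2 = 6 − 1 = 5 completes the 6 across.
R3C2 = 9: the only remaining digit allowed by both the 17 across and the 21 down.
R1C2 = 21 − 14 = 7 completes the 21 down.
R3C1 = 17 − 9 = 8 completes the 17 across.
R1C1 = 12 − 7 = 5 completes the 12 across.

1 5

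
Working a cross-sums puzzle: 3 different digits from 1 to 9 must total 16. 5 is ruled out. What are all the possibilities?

{1,6,9}; {1,7,8}; {2,6,8}; {3,4,9}; {3,6,7}

3 distinct digits from 1–9 sum between 6 and 24.
Dropping sets that contain 5.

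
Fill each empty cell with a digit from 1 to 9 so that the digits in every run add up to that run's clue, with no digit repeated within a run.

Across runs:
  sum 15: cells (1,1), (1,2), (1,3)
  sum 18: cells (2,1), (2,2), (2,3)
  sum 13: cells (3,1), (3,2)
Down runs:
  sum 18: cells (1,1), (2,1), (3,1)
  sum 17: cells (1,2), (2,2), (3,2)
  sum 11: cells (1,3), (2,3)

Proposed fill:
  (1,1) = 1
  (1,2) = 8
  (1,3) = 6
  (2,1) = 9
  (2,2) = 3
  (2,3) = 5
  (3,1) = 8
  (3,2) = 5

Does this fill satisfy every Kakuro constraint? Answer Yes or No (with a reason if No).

No — the down run (1,2)–(3,2) sums to 16, not 17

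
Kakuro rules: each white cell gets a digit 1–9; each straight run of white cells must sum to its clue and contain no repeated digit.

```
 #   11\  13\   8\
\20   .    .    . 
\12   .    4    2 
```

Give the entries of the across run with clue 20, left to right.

R1C2 = 13 − 4 = 9 completes the 13 down.
R1C3 = 8 − 2 = 6 completes the 8 down.
R2C1 = 12 − 6 = 6 completes the 12 across.
R1C1 = 20 − 15 = 5 completes the 20 across.

5 9 6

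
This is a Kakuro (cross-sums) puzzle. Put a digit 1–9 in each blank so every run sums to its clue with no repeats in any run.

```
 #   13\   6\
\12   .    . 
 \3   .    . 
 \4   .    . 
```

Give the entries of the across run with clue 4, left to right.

3 in 2 cells must be {1,2}; 4 in 2 cells must be {1,3}; 6 in 3 cells must be {1,2,3}.
The 12 across and the 6 down share only 3, so R1C2 = 3.
Given what's placed, R3C2 must be 1 to fit the 4 across and 6 down.
R1C1 = 12 − 3 = 9 completes the 12 across.
R2C1 = 1: the only remaining digit allowed by both the 3 across and the 13 down.
R2C2 = 3 − 1 = 2 completes the 3 across.
R3C1 = 4 − 1 = 3 completes the 4 across.

3, 1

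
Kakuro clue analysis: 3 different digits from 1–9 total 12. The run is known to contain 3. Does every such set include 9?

No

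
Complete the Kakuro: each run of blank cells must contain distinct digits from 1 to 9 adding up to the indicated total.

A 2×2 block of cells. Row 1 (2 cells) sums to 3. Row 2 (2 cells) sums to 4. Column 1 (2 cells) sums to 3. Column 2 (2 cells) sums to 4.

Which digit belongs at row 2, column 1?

3 in 2 cells must be {1,2}; 4 in 2 cells must be {1,3}.
The 3 across and the 4 down share only 1, so (1,2) = 1.
The 4 across and the 3 down share only 1, so (2,1) = 1.
(2,2) = 4 − 1 = 3 completes the 4 across.
(1,1) = 3 − 1 = 2 completes the 3 across.

1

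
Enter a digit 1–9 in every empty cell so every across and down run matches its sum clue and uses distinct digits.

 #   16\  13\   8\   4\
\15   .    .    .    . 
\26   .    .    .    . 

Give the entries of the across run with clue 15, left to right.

7 5 2 1

16 in 2 cells must be {7,9}; 4 in 2 cells must be {1,3}.
Only 3 fits R2C4 under both its across sum 26 and down sum 4.
R1C4 = 4 − 3 = 1 completes the 4 down.
Given what's placed, R2C1 must be 9 to fit the 26 across and 16 down.
R2C3 = 6: the only remaining digit allowed by both the 26 across and the 8 down.
R1C1 = 16 − 9 = 7 completes the 16 down.
R1C3 = 8 − 6 = 2 completes the 8 down.
R2C2 = 26 − 18 = 8 completes the 26 across.
R1C2 = 15 − 10 = 5 completes the 15 across.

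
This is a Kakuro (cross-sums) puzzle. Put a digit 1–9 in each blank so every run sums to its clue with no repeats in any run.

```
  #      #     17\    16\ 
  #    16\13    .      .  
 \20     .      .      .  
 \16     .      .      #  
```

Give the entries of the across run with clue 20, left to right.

7 4 9

16 in 2 cells must be {7,9}.
Nothing is forced directly, so branch on R1C3, whose candidates are 7 or 9. If R1C3 = 9: that forces R1C2 = 4, R2C3 = 7, R3C2 = 7, R2C1 = 9, after which R2C2 would have to be in {4} for the 20 across but in {6} for the 17 down — contradiction. So R1C3 = 7.
R1C2 = 13 − 7 = 6 completes the 13 across.
R2C3 = 16 − 7 = 9 completes the 16 down.
R2C1 = 7: the only remaining digit allowed by both the 20 across and the 16 down.
R2C2 = 20 − 16 = 4 completes the 20 across.
R3C1 = 16 − 7 = 9 completes the 16 down.
R3C2 = 16 − 9 = 7 completes the 16 across.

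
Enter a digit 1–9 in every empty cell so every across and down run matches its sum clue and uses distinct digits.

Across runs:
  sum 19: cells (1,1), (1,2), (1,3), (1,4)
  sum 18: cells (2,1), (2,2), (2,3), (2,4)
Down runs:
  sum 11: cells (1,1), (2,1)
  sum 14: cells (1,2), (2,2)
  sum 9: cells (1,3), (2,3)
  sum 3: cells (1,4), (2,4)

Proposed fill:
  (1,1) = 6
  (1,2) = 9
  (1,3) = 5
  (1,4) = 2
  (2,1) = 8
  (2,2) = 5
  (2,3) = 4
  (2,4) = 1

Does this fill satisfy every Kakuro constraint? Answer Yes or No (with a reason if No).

No — the across run (1,1)–(1,4) sums to 22, not 19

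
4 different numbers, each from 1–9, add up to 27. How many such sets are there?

4 distinct digits from 1–9 sum between 10 and 30.
Enumerating: {3,7,8,9}, {4,6,8,9}, {5,6,7,9}.

3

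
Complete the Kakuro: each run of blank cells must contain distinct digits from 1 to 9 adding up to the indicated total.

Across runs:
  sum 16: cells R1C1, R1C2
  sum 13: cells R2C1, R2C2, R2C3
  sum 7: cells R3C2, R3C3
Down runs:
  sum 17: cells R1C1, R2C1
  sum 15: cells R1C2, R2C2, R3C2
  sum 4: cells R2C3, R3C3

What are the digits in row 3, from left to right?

6, 1

16 in 2 cells must be {7,9}; 17 in 2 cells must be {8,9}; 4 in 2 cells must be {1,3}.
The 16 across and the 17 down share only 9, so R1C1 = 9.
R1C2 = 16 − 9 = 7 completes the 16 across.
R2C1 = 17 − 9 = 8 completes the 17 down.
No cell is forced outright now. R2C2 can only be 2 or 3 (the digits allowed by both its 13 across and its 15 down). If R2C2 = 3: then R2C3 would have to be in {2} for the 13 across but in {1,3} for the 4 down — contradiction. So R2C2 = 2.
R2C3 = 13 − 10 = 3 completes the 13 across.
R3C2 = 15 − 9 = 6 completes the 15 down.
R3C3 = 7 − 6 = 1 completes the 7 across.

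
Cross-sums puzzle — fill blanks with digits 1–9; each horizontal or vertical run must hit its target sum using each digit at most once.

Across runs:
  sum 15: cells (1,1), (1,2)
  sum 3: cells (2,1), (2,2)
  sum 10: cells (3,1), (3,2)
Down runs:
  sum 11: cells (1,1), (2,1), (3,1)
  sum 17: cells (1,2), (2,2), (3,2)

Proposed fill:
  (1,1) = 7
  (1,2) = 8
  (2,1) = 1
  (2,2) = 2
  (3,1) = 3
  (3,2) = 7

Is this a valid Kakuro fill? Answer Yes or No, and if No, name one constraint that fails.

Yes

Across: 7+8=15; 1+2=3; 3+7=10. Down: 7+1+3=11; 8+2+7=17. No digit repeats within any run.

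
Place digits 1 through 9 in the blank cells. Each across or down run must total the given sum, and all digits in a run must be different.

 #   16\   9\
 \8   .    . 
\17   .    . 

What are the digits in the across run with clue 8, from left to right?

7 1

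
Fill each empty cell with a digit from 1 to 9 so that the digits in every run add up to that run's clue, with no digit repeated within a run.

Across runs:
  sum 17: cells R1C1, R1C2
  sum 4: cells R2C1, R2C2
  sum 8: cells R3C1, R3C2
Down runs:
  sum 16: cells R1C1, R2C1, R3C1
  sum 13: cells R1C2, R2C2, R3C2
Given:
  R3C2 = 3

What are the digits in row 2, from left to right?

3 1

17 in 2 cells must be {8,9}; 4 in 2 cells must be {1,3}.
R2C2 = 1: the only remaining digit allowed by both the 4 across and the 13 down.
R3C1 = 8 − 3 = 5 completes the 8 across.
R1C2 = 13 − 4 = 9 completes the 13 down.
R2C1 = 4 − 1 = 3 completes the 4 across.
R1C1 = 17 − 9 = 8 completes the 17 across.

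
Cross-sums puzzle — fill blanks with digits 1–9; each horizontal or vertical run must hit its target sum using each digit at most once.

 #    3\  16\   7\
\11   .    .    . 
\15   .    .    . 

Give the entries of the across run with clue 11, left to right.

3 in 2 cells must be {1,2}; 16 in 2 cells must be {7,9}.
The 11 across and the 16 down share only 7, so R1C2 = 7.
R2C2 = 16 − 7 = 9 completes the 16 down.
Given what's placed, R1C1 must be 1 to fit the 11 across and 3 down.
R1C3 = 11 − 8 = 3 completes the 11 across.
R2C1 = 3 − 1 = 2 completes the 3 down.
R2C3 = 15 − 11 = 4 completes the 15 across.

1 7 3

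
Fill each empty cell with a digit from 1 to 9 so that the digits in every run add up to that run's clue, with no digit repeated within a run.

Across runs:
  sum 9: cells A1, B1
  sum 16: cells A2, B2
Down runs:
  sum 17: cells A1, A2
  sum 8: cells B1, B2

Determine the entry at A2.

9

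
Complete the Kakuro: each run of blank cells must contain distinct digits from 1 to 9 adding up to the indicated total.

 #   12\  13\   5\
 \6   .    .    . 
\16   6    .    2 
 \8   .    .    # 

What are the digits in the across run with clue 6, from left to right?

1 2 3

6 in 3 cells must be {1,2,3}.
R1C3 = 5 − 2 = 3 completes the 5 down.
R2C2 = 16 − 8 = 8 completes the 16 across.
No cell is forced outright now. R1C1 can only be 1 or 2 (the digits allowed by both its 6 across and its 12 down). If R1C1 = 2: that forces R1C2 = 1, after which R3C1 would have to be in {1,2,3,5,6,7} for the 8 across but in {4} for the 12 down — contradiction. So R1C1 = 1.
R1C2 = 6 − 4 = 2 completes the 6 across.
R3C1 = 12 − 7 = 5 completes the 12 down.
R3C2 = 8 − 5 = 3 completes the 8 across.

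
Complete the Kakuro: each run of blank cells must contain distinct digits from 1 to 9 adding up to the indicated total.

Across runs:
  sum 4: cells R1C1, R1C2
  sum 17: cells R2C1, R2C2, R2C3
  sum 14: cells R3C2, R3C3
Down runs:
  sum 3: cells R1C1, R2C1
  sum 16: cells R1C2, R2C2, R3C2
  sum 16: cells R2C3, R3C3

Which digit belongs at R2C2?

8

4 in 2 cells must be {1,3}; 3 in 2 cells must be {1,2}; 16 in 2 cells must be {7,9}.
The 4 across and the 3 down share only 1, so R1C1 = 1.
R1C2 = 4 − 1 = 3 completes the 4 across.
R2C1 = 3 − 1 = 2 completes the 3 down.
Intersecting the 14 across with the 16 down forces R3C3 = 9.
R2C3 = 16 − 9 = 7 completes the 16 down.
R3C2 = 14 − 9 = 5 completes the 14 across.
R2C2 = 17 − 9 = 8 completes the 17 across.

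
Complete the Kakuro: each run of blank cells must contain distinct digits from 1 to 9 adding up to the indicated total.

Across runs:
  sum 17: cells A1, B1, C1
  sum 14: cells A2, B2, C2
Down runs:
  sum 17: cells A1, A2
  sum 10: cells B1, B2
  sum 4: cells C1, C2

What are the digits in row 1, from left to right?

8 6 3

17 in 2 cells must be {8,9}; 4 in 2 cells must be {1,3}.
Nothing is forced directly, so branch on A1, whose candidates are 8 or 9. If A1 = 9: that forces A2 = 8, C2 = 1, C1 = 3, after which B2 would have to be in {5} for the 14 across but in {1,2,3,4,6,7,8,9} for the 10 down — contradiction. So A1 = 8.
Given what's placed, C1 must be 3 to fit the 17 across and 4 down.
A2 = 17 − 8 = 9 completes the 17 down.
C2 = 4 − 3 = 1 completes the 4 down.
B1 = 17 − 11 = 6 completes the 17 across.
B2 = 14 − 10 = 4 completes the 14 across.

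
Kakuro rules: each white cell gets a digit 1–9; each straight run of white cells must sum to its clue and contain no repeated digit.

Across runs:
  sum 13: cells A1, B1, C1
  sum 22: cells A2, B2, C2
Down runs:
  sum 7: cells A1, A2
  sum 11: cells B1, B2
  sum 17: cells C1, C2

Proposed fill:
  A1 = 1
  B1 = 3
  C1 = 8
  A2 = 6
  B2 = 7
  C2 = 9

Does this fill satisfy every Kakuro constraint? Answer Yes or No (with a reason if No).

No — the across run A1–C1 sums to 12, not 13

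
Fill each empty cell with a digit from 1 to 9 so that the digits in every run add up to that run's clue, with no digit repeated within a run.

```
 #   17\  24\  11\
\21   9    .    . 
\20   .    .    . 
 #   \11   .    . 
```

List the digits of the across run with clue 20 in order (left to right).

8, 7, 5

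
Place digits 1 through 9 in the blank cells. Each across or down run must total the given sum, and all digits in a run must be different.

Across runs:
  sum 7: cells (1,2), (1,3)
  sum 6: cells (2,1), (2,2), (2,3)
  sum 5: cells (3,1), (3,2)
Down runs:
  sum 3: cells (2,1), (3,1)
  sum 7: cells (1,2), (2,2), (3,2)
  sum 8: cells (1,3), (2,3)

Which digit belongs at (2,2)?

6 in 3 cells must be {1,2,3}; 3 in 2 cells must be {1,2}; 7 in 3 cells must be {1,2,4}.
Nothing is forced directly, so branch on (2,1), whose candidates are 1 or 2. If (2,1) = 1: that forces (2,2) = 2, (2,3) = 3, (3,1) = 2, after which (3,2) would have to be in {3} for the 5 across but in {1,4} for the 7 down — contradiction. So (2,1) = 2.
(2,2) = 1: the only remaining digit allowed by both the 6 across and the 7 down.
(2,3) = 6 − 3 = 3 completes the 6 across.
(3,1) = 3 − 2 = 1 completes the 3 down.
(3,2) = 5 − 1 = 4 completes the 5 across.
(1,2) = 7 − 5 = 2 completes the 7 down.
(1,3) = 7 − 2 = 5 completes the 7 across.

1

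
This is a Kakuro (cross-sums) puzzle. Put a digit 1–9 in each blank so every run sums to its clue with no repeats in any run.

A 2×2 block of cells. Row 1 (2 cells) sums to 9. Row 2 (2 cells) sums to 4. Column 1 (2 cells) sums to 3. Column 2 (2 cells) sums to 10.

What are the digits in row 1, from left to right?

4 in 2 cells must be {1,3}; 3 in 2 cells must be {1,2}.
The 4 across and the 3 down share only 1, so (2,1) = 1.
(2,2) = 4 − 1 = 3 completes the 4 across.
(1,1) = 3 − 1 = 2 completes the 3 down.
(1,2) = 9 − 2 = 7 completes the 9 across.

2 7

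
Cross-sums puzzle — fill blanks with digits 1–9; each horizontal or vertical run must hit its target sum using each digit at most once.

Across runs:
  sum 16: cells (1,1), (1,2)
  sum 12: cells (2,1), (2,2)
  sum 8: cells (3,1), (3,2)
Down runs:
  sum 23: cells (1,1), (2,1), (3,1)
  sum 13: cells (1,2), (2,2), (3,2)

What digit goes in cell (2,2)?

16 in 2 cells must be {7,9}; 23 in 3 cells must be {6,8,9}.
The 16 across and the 23 down share only 9, so (1,1) = 9.
(1,2) = 16 − 9 = 7 completes the 16 across.
Given what's placed, (2,1) must be 8 to fit the 12 across and 23 down.
(2,2) = 12 − 8 = 4 completes the 12 across.
(3,1) = 23 − 17 = 6 completes the 23 down.
(3,2) = 8 − 6 = 2 completes the 8 across.

4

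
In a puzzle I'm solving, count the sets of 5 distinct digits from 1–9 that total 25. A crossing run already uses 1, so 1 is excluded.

5 distinct digits from 1–9 sum between 15 and 35.
Dropping sets that contain 1.
Enumerating: {2,3,4,7,9}, {2,3,5,6,9}, {2,3,5,7,8}, {2,4,5,6,8}, {3,4,5,6,7}.

5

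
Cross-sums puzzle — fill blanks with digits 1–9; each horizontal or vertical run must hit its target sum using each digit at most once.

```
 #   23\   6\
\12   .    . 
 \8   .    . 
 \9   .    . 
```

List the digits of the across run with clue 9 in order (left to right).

23 in 3 cells must be {6,8,9}; 6 in 3 cells must be {1,2,3}.
The 12 across and the 6 down share only 3, so R1C2 = 3.
The 8 across and the 23 down share only 6, so R2C1 = 6.
R2C2 = 8 − 6 = 2 completes the 8 across.
R3C1 = 8: the only remaining digit allowed by both the 9 across and the 23 down.
R3C2 = 9 − 8 = 1 completes the 9 across.
R1C1 = 12 − 3 = 9 completes the 12 across.

8, 1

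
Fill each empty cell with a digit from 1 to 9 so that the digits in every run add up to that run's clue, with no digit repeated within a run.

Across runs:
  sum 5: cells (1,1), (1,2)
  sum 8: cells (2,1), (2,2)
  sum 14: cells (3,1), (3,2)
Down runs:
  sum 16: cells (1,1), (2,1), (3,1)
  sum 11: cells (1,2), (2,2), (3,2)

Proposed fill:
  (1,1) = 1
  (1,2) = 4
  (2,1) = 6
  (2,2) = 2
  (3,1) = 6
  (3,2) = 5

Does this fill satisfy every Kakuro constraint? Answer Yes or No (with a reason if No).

No — the down run (1,1)–(3,1) sums to 13, not 16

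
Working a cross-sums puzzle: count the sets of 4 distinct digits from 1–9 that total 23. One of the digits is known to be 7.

5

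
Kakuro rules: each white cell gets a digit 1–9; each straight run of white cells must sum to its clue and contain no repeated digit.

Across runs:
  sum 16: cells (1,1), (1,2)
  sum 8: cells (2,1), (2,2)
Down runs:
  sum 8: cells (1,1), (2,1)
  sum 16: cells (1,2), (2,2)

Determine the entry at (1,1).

16 in 2 cells must be {7,9}.
The 16 across and the 8 down share only 7, so (1,1) = 7.
(1,2) = 16 − 7 = 9 completes the 16 across.
(2,1) = 8 − 7 = 1 completes the 8 down.
(2,2) = 8 − 1 = 7 completes the 8 across.

7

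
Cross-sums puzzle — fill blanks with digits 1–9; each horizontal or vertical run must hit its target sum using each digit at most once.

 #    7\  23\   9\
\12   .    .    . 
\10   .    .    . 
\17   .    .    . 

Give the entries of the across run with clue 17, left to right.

7 in 3 cells must be {1,2,4}; 23 in 3 cells must be {6,8,9}.
Only 6 fits R2C2 under both its across sum 10 and down sum 23.
Given what's placed, R2C1 must be 1 to fit the 10 across and 7 down.
R2C3 = 10 − 7 = 3 completes the 10 across.
No cell is forced outright now. R1C1 can only be 2 or 4 (the digits allowed by both its 12 across and its 7 down). If R1C1 = 4: then R1C2 would have to be in {1,2,3,5,6,7} for the 12 across but in {8,9} for the 23 down — contradiction. So R1C1 = 2.
Given what's placed, R1C2 must be 9 to fit the 12 across and 23 down.
R1C3 = 12 − 11 = 1 completes the 12 across.
R3C1 = 7 − 3 = 4 completes the 7 down.
R3C2 = 23 − 15 = 8 completes the 23 down.
R3C3 = 17 − 12 = 5 completes the 17 across.

4 8 5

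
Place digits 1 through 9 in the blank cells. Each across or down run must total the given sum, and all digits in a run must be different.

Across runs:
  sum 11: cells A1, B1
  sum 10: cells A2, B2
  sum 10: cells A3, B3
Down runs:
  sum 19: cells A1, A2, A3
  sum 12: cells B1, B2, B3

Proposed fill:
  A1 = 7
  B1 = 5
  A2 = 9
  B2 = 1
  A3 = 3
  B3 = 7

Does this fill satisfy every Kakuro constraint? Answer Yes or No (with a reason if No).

No — the across run A1–B1 sums to 12, not 11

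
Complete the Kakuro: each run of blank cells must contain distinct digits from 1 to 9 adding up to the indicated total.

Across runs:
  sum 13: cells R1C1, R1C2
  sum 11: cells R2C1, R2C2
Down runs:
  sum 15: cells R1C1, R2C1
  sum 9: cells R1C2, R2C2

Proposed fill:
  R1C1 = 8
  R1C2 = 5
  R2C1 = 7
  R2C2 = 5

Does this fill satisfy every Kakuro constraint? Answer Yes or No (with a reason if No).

No — the across run R2C1–R2C2 sums to 12, not 11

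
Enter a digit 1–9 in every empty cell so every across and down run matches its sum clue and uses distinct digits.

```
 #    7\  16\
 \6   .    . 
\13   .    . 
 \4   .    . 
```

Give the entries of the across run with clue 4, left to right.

4 in 2 cells must be {1,3}; 7 in 3 cells must be {1,2,4}.
The 13 across and the 7 down share only 4, so R2C1 = 4.
R2C2 = 13 − 4 = 9 completes the 13 across.
Given what's placed, R3C1 must be 1 to fit the 4 across and 7 down.
R3C2 = 4 − 1 = 3 completes the 4 across.
R1C1 = 7 − 5 = 2 completes the 7 down.
R1C2 = 6 − 2 = 4 completes the 6 across.

1 3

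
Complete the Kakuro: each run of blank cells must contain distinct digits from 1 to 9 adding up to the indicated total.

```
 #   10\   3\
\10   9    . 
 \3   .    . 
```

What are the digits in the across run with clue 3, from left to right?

1 2

3 in 2 cells must be {1,2}.
R1C2 = 10 − 9 = 1 completes the 10 across.
R2C1 = 10 − 9 = 1 completes the 10 down.
R2C2 = 3 − 1 = 2 completes the 3 across.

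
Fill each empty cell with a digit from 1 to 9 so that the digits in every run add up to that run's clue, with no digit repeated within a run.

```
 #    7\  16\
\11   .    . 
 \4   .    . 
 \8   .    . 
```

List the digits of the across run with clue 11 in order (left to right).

4 7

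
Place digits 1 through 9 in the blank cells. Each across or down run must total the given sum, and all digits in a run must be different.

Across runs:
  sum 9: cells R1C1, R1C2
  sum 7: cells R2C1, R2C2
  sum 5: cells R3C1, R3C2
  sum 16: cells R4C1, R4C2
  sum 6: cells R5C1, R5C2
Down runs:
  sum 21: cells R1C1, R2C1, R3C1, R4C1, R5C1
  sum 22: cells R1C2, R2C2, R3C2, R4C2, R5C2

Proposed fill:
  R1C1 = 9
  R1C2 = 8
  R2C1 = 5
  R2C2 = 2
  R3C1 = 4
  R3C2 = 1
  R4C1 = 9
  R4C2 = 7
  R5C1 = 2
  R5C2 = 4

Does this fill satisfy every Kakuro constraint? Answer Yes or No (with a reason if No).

No — the across run R1C1–R1C2 sums to 17, not 9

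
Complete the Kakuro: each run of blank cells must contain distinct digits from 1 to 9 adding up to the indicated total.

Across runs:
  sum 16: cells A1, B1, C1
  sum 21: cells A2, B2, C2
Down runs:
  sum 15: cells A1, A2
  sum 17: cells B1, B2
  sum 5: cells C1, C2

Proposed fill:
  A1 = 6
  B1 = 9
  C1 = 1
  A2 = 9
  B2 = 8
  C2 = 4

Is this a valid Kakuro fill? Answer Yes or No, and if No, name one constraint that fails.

Across: 6+9+1=16; 9+8+4=21. Down: 6+9=15; 9+8=17; 1+4=5. No digit repeats within any run.

Yes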